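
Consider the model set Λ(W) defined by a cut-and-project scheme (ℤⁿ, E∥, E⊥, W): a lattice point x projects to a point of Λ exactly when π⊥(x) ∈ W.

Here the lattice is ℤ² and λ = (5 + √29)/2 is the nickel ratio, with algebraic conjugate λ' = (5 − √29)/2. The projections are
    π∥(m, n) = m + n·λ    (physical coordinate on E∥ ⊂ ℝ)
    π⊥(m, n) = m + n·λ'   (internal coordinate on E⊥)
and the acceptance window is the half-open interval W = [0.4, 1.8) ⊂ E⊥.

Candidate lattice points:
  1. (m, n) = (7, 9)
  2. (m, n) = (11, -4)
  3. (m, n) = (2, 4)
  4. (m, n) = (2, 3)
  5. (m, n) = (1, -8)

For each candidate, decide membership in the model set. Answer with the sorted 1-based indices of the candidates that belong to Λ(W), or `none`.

3, 4

λ' = (5−√29)/2 ≈ -0.19258.
[1] lift (7,9): star map gives 5.26676; window check 0.4 ≤ 5.26676 < 1.8 is false → out
[2] lift (11,-4): star map gives 11.77033; window check 0.4 ≤ 11.77033 < 1.8 is false → out
[3] lift (2,4): star map gives 1.22967; window check 0.4 ≤ 1.22967 < 1.8 is true → IN Λ
[4] lift (2,3): star map gives 1.42225; window check 0.4 ≤ 1.42225 < 1.8 is true → IN Λ
[5] lift (1,-8): star map gives 2.54066; window check 0.4 ≤ 2.54066 < 1.8 is false → out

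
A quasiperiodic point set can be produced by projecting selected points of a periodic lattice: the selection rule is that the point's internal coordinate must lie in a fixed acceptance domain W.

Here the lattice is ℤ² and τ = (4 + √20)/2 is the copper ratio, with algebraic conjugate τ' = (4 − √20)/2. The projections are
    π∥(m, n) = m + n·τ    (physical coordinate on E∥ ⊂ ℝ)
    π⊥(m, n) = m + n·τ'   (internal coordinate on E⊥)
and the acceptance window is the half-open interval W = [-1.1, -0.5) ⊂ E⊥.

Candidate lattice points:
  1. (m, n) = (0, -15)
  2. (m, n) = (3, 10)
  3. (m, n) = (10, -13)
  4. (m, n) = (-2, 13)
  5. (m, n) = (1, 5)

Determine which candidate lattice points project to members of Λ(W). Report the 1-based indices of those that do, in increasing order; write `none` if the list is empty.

none

Compute τ' = (4−√20)/2 = -0.236068, so π⊥(m,n) = m -0.236068·n.
[1] lift (0,-15): star map gives 3.541020; window check -1.1 ≤ 3.541020 < -0.5 is false → out
[2] lift (3,10): star map gives 0.639320; window check -1.1 ≤ 0.639320 < -0.5 is false → out
[3] lift (10,-13): star map gives 13.068884; window check -1.1 ≤ 13.068884 < -0.5 is false → out
[4] lift (-2,13): star map gives -5.068884; window check -1.1 ≤ -5.068884 < -0.5 is false → out
[5] lift (1,5): star map gives -0.180340; window check -1.1 ≤ -0.180340 < -0.5 is false → out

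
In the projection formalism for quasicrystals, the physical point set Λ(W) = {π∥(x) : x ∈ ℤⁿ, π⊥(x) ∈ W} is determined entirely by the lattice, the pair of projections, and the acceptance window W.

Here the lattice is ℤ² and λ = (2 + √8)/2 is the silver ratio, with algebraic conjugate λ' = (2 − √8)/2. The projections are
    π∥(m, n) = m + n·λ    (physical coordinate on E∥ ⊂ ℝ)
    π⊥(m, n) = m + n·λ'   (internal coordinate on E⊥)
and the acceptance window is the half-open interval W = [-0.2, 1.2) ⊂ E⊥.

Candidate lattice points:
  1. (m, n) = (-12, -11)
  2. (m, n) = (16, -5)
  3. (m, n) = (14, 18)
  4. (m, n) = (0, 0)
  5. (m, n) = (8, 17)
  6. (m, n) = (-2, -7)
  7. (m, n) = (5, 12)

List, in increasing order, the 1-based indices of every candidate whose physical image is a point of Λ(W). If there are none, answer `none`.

λ' = (2−√8)/2 ≈ -0.41421.
candidate 1: (m,n)=(-12,-11) → π∥ = -12-11·λ ≈ -38.55635, π⊥ = -12-11·λ' ≈ -7.44365 ∉ [-0.2, 1.2) ⇒ out
candidate 2: (m,n)=(16,-5) → π∥ = 16-5·λ ≈ 3.92893, π⊥ = 16-5·λ' ≈ 18.07107 ∉ [-0.2, 1.2) ⇒ out
candidate 3: (m,n)=(14,18) → π∥ = 14+18·λ ≈ 57.45584, π⊥ = 14+18·λ' ≈ 6.54416 ∉ [-0.2, 1.2) ⇒ out
candidate 4: (m,n)=(0,0) → π∥ = 0+0·λ ≈ 0.00000, π⊥ = 0+0·λ' ≈ 0.00000 ∈ [-0.2, 1.2) ⇒ IN Λ
candidate 5: (m,n)=(8,17) → π∥ = 8+17·λ ≈ 49.04163, π⊥ = 8+17·λ' ≈ 0.95837 ∈ [-0.2, 1.2) ⇒ IN Λ
candidate 6: (m,n)=(-2,-7) → π∥ = -2-7·λ ≈ -18.89949, π⊥ = -2-7·λ' ≈ 0.89949 ∈ [-0.2, 1.2) ⇒ IN Λ
candidate 7: (m,n)=(5,12) → π∥ = 5+12·λ ≈ 33.97056, π⊥ = 5+12·λ' ≈ 0.02944 ∈ [-0.2, 1.2) ⇒ IN Λ

4, 5, 6, 7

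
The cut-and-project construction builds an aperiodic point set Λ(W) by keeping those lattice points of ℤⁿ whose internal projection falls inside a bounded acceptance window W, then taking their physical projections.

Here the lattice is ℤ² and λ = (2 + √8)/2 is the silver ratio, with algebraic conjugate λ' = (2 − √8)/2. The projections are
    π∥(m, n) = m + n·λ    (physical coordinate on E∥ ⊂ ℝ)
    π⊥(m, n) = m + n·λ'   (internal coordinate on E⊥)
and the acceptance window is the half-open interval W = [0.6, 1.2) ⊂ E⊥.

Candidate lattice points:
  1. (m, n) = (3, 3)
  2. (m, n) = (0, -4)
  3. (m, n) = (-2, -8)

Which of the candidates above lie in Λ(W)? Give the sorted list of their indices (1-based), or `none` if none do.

none

λ' = (2−√8)/2 ≈ -0.41421.
[1] lift (3,3): star map gives 1.75736; window check 0.6 ≤ 1.75736 < 1.2 is false → out
[2] lift (0,-4): star map gives 1.65685; window check 0.6 ≤ 1.65685 < 1.2 is false → out
[3] lift (-2,-8): star map gives 1.31371; window check 0.6 ≤ 1.31371 < 1.2 is false → out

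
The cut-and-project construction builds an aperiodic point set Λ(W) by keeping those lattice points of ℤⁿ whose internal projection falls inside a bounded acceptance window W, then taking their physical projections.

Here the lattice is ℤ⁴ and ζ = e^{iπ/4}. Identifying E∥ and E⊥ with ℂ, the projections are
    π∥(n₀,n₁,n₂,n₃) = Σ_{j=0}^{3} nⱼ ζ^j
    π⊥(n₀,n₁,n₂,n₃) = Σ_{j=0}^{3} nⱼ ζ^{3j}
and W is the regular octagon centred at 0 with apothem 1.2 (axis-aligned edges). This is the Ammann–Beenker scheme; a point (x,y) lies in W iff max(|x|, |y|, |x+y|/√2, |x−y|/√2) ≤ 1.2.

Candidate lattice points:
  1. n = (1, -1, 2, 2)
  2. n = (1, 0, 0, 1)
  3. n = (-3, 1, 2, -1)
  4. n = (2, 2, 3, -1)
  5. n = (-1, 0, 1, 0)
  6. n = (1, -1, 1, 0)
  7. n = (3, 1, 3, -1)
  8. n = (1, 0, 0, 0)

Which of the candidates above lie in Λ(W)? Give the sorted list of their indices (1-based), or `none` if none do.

8

Internal map: ζ^{3j} for j=0..3 gives (1,0), (−√2/2,√2/2), (0,−1), (√2/2,√2/2).
candidate 1: n = (1, -1, 2, 2) → π⊥ ≈ (+3.121320, -1.292893); max(|x|,|y|,|x±y|/√2) = 3.121320 > 1.2 ⇒ ∉ W
candidate 2: n = (1, 0, 0, 1) → π⊥ ≈ (+1.707107, +0.707107); max(|x|,|y|,|x±y|/√2) = 1.707107 > 1.2 ⇒ ∉ W
candidate 3: n = (-3, 1, 2, -1) → π⊥ ≈ (-4.414214, -2.000000); max(|x|,|y|,|x±y|/√2) = 4.535534 > 1.2 ⇒ ∉ W
candidate 4: n = (2, 2, 3, -1) → π⊥ ≈ (-0.121320, -2.292893); max(|x|,|y|,|x±y|/√2) = 2.292893 > 1.2 ⇒ ∉ W
candidate 5: n = (-1, 0, 1, 0) → π⊥ ≈ (-1.000000, -1.000000); max(|x|,|y|,|x±y|/√2) = 1.414214 > 1.2 ⇒ ∉ W
candidate 6: n = (1, -1, 1, 0) → π⊥ ≈ (+1.707107, -1.707107); max(|x|,|y|,|x±y|/√2) = 2.414214 > 1.2 ⇒ ∉ W
candidate 7: n = (3, 1, 3, -1) → π⊥ ≈ (+1.585786, -3.000000); max(|x|,|y|,|x±y|/√2) = 3.242641 > 1.2 ⇒ ∉ W
candidate 8: n = (1, 0, 0, 0) → π⊥ ≈ (+1.000000, +0.000000); max(|x|,|y|,|x±y|/√2) = 1.000000 ≤ 1.2 ⇒ ∈ W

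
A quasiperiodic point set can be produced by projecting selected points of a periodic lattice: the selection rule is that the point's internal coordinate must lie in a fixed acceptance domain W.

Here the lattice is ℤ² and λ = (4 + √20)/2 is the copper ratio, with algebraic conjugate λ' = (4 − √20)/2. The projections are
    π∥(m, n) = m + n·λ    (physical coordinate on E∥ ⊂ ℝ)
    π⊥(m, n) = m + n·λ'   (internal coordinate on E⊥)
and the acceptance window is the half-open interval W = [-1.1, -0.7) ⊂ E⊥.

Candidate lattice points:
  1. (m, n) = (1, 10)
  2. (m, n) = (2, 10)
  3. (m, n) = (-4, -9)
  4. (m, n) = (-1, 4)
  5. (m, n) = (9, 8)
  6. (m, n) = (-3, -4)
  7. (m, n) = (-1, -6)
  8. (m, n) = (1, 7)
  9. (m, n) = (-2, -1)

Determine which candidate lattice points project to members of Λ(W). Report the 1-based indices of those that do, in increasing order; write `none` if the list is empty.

none

Compute λ' = (4−√20)/2 = -0.236068, so π⊥(m,n) = m -0.236068·n.
#1 (1,10): internal coord 1 + (10)·λ' = -1.360680; -1.360680 ∉ [-1.1, -0.7) → out
#2 (2,10): internal coord 2 + (10)·λ' = -0.360680; -0.360680 ∉ [-1.1, -0.7) → out
#3 (-4,-9): internal coord -4 + (-9)·λ' = -1.875388; -1.875388 ∉ [-1.1, -0.7) → out
#4 (-1,4): internal coord -1 + (4)·λ' = -1.944272; -1.944272 ∉ [-1.1, -0.7) → out
#5 (9,8): internal coord 9 + (8)·λ' = +7.111456; +7.111456 ∉ [-1.1, -0.7) → out
#6 (-3,-4): internal coord -3 + (-4)·λ' = -2.055728; -2.055728 ∉ [-1.1, -0.7) → out
#7 (-1,-6): internal coord -1 + (-6)·λ' = +0.416408; +0.416408 ∉ [-1.1, -0.7) → out
#8 (1,7): internal coord 1 + (7)·λ' = -0.652476; -0.652476 ∉ [-1.1, -0.7) → out
#9 (-2,-1): internal coord -2 + (-1)·λ' = -1.763932; -1.763932 ∉ [-1.1, -0.7) → out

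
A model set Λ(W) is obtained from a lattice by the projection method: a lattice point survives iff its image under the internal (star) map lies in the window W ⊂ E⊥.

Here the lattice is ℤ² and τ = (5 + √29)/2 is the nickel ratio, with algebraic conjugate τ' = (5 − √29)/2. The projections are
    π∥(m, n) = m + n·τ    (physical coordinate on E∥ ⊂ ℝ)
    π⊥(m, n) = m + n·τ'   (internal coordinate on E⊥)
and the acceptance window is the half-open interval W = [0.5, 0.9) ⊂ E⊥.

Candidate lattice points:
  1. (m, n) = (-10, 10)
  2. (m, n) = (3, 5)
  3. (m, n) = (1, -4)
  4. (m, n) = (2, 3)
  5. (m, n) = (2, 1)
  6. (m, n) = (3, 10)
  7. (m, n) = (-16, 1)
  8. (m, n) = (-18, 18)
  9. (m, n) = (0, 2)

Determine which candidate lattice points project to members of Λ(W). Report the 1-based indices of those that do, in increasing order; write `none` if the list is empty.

none

Numerically τ ≈ 5.1926 and τ' = −1/τ ≈ -0.1926.
#1 (-10,10): internal coord -10 + (10)·τ' = -11.9258; -11.9258 ∉ [0.5, 0.9) → out
#2 (3,5): internal coord 3 + (5)·τ' = +2.0371; +2.0371 ∉ [0.5, 0.9) → out
#3 (1,-4): internal coord 1 + (-4)·τ' = +1.7703; +1.7703 ∉ [0.5, 0.9) → out
#4 (2,3): internal coord 2 + (3)·τ' = +1.4223; +1.4223 ∉ [0.5, 0.9) → out
#5 (2,1): internal coord 2 + (1)·τ' = +1.8074; +1.8074 ∉ [0.5, 0.9) → out
#6 (3,10): internal coord 3 + (10)·τ' = +1.0742; +1.0742 ∉ [0.5, 0.9) → out
#7 (-16,1): internal coord -16 + (1)·τ' = -16.1926; -16.1926 ∉ [0.5, 0.9) → out
#8 (-18,18): internal coord -18 + (18)·τ' = -21.4665; -21.4665 ∉ [0.5, 0.9) → out
#9 (0,2): internal coord 0 + (2)·τ' = -0.3852; -0.3852 ∉ [0.5, 0.9) → out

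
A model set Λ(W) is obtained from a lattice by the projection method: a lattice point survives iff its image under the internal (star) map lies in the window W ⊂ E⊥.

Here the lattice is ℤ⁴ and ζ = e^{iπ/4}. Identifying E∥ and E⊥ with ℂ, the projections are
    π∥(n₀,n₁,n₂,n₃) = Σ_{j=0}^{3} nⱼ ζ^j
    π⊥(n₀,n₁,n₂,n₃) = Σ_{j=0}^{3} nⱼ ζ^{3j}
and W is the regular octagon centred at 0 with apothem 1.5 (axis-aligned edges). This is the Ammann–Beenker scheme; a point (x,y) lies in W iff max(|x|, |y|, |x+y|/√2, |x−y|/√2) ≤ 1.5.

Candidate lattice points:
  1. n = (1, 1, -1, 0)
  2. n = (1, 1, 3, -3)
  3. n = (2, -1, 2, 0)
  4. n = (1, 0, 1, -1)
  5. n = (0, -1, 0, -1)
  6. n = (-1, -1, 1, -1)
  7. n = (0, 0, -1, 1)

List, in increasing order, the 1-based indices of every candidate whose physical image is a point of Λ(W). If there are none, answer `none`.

5

With ζ = e^{iπ/4} the internal vectors are ζ^0,ζ^3,ζ^6,ζ^9.
candidate 1: n = (1, 1, -1, 0) → π⊥ ≈ (+0.29289, +1.70711); max(|x|,|y|,|x±y|/√2) = 1.70711 > 1.5 ⇒ ∉ W
candidate 2: n = (1, 1, 3, -3) → π⊥ ≈ (-1.82843, -4.41421); max(|x|,|y|,|x±y|/√2) = 4.41421 > 1.5 ⇒ ∉ W
candidate 3: n = (2, -1, 2, 0) → π⊥ ≈ (+2.70711, -2.70711); max(|x|,|y|,|x±y|/√2) = 3.82843 > 1.5 ⇒ ∉ W
candidate 4: n = (1, 0, 1, -1) → π⊥ ≈ (+0.29289, -1.70711); max(|x|,|y|,|x±y|/√2) = 1.70711 > 1.5 ⇒ ∉ W
candidate 5: n = (0, -1, 0, -1) → π⊥ ≈ (+0.00000, -1.41421); max(|x|,|y|,|x±y|/√2) = 1.41421 ≤ 1.5 ⇒ ∈ W
candidate 6: n = (-1, -1, 1, -1) → π⊥ ≈ (-1.00000, -2.41421); max(|x|,|y|,|x±y|/√2) = 2.41421 > 1.5 ⇒ ∉ W
candidate 7: n = (0, 0, -1, 1) → π⊥ ≈ (+0.70711, +1.70711); max(|x|,|y|,|x±y|/√2) = 1.70711 > 1.5 ⇒ ∉ W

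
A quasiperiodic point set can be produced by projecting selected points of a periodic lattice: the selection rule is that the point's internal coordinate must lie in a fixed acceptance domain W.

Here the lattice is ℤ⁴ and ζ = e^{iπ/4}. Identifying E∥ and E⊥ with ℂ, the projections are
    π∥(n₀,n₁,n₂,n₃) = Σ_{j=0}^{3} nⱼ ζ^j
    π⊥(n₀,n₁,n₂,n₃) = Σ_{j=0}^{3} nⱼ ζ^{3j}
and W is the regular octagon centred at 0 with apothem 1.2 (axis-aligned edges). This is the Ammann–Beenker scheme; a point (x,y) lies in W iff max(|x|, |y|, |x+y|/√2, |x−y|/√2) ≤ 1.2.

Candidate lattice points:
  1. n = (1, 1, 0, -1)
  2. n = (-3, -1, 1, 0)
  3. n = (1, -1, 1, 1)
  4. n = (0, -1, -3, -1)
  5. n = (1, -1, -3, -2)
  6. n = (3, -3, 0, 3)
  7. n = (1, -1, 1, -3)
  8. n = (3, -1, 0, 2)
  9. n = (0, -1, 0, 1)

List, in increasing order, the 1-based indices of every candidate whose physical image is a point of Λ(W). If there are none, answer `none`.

Internal map: ζ^{3j} for j=0..3 gives (1,0), (−√2/2,√2/2), (0,−1), (√2/2,√2/2).
candidate 1: n = (1, 1, 0, -1) → π⊥ ≈ (-0.414214, +0.000000); max(|x|,|y|,|x±y|/√2) = 0.414214 ≤ 1.2 ⇒ ∈ W
candidate 2: n = (-3, -1, 1, 0) → π⊥ ≈ (-2.292893, -1.707107); max(|x|,|y|,|x±y|/√2) = 2.828427 > 1.2 ⇒ ∉ W
candidate 3: n = (1, -1, 1, 1) → π⊥ ≈ (+2.414214, -1.000000); max(|x|,|y|,|x±y|/√2) = 2.414214 > 1.2 ⇒ ∉ W
candidate 4: n = (0, -1, -3, -1) → π⊥ ≈ (+0.000000, +1.585786); max(|x|,|y|,|x±y|/√2) = 1.585786 > 1.2 ⇒ ∉ W
candidate 5: n = (1, -1, -3, -2) → π⊥ ≈ (+0.292893, +0.878680); max(|x|,|y|,|x±y|/√2) = 0.878680 ≤ 1.2 ⇒ ∈ W
candidate 6: n = (3, -3, 0, 3) → π⊥ ≈ (+7.242641, +0.000000); max(|x|,|y|,|x±y|/√2) = 7.242641 > 1.2 ⇒ ∉ W
candidate 7: n = (1, -1, 1, -3) → π⊥ ≈ (-0.414214, -3.828427); max(|x|,|y|,|x±y|/√2) = 3.828427 > 1.2 ⇒ ∉ W
candidate 8: n = (3, -1, 0, 2) → π⊥ ≈ (+5.121320, +0.707107); max(|x|,|y|,|x±y|/√2) = 5.121320 > 1.2 ⇒ ∉ W
candidate 9: n = (0, -1, 0, 1) → π⊥ ≈ (+1.414214, +0.000000); max(|x|,|y|,|x±y|/√2) = 1.414214 > 1.2 ⇒ ∉ W

1, 5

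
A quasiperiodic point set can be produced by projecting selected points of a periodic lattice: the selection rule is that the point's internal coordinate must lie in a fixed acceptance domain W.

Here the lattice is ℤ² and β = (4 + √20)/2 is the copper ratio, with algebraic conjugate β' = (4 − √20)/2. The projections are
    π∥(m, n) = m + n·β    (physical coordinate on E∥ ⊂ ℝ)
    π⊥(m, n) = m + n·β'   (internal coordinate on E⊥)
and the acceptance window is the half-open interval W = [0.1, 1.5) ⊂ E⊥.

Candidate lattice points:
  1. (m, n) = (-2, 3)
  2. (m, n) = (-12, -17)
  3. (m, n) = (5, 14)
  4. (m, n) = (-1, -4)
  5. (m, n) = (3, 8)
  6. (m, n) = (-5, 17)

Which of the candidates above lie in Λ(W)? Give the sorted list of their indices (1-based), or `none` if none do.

Compute β' = (4−√20)/2 = -0.2361, so π⊥(m,n) = m -0.2361·n.
[1] lift (-2,3): star map gives -2.7082; window check 0.1 ≤ -2.7082 < 1.5 is false → out
[2] lift (-12,-17): star map gives -7.9868; window check 0.1 ≤ -7.9868 < 1.5 is false → out
[3] lift (5,14): star map gives 1.6950; window check 0.1 ≤ 1.6950 < 1.5 is false → out
[4] lift (-1,-4): star map gives -0.0557; window check 0.1 ≤ -0.0557 < 1.5 is false → out
[5] lift (3,8): star map gives 1.1115; window check 0.1 ≤ 1.1115 < 1.5 is true → IN Λ
[6] lift (-5,17): star map gives -9.0132; window check 0.1 ≤ -9.0132 < 1.5 is false → out

5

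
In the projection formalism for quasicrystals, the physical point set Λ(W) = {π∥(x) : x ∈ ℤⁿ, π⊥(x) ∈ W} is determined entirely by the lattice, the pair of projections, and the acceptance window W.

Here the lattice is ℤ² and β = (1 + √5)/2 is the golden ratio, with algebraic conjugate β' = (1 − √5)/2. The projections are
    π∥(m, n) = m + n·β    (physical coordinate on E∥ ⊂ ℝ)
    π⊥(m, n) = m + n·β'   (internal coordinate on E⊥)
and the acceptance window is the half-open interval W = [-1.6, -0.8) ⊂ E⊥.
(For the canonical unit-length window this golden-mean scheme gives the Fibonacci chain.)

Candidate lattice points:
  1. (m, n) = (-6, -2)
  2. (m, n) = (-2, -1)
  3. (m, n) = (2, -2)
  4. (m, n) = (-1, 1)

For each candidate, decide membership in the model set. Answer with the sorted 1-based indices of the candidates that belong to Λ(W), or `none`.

Numerically β ≈ 1.61803 and β' = −1/β ≈ -0.61803.
[1] lift (-6,-2): star map gives -4.76393; window check -1.6 ≤ -4.76393 < -0.8 is false → out
[2] lift (-2,-1): star map gives -1.38197; window check -1.6 ≤ -1.38197 < -0.8 is true → IN Λ
[3] lift (2,-2): star map gives 3.23607; window check -1.6 ≤ 3.23607 < -0.8 is false → out
[4] lift (-1,1): star map gives -1.61803; window check -1.6 ≤ -1.61803 < -0.8 is false → out

2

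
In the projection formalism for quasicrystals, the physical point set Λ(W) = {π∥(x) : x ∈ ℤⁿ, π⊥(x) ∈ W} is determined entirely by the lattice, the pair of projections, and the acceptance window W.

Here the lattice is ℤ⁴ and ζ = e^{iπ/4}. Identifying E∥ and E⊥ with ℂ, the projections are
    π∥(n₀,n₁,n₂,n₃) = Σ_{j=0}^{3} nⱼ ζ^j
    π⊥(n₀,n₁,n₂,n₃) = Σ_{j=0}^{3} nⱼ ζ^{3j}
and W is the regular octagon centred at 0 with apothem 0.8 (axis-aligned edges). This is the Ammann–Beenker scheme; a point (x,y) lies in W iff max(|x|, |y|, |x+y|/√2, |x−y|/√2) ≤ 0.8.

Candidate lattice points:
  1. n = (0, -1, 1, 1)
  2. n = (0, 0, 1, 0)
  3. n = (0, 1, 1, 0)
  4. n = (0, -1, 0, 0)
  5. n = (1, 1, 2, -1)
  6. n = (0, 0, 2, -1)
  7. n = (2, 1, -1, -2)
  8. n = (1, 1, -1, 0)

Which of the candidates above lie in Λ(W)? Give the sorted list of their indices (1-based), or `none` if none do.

Internal map: ζ^{3j} for j=0..3 gives (1,0), (−√2/2,√2/2), (0,−1), (√2/2,√2/2).
candidate 1: n = (0, -1, 1, 1) → π⊥ ≈ (+1.4142, -1.0000); max(|x|,|y|,|x±y|/√2) = 1.7071 > 0.8 ⇒ ∉ W
candidate 2: n = (0, 0, 1, 0) → π⊥ ≈ (+0.0000, -1.0000); max(|x|,|y|,|x±y|/√2) = 1.0000 > 0.8 ⇒ ∉ W
candidate 3: n = (0, 1, 1, 0) → π⊥ ≈ (-0.7071, -0.2929); max(|x|,|y|,|x±y|/√2) = 0.7071 ≤ 0.8 ⇒ ∈ W
candidate 4: n = (0, -1, 0, 0) → π⊥ ≈ (+0.7071, -0.7071); max(|x|,|y|,|x±y|/√2) = 1.0000 > 0.8 ⇒ ∉ W
candidate 5: n = (1, 1, 2, -1) → π⊥ ≈ (-0.4142, -2.0000); max(|x|,|y|,|x±y|/√2) = 2.0000 > 0.8 ⇒ ∉ W
candidate 6: n = (0, 0, 2, -1) → π⊥ ≈ (-0.7071, -2.7071); max(|x|,|y|,|x±y|/√2) = 2.7071 > 0.8 ⇒ ∉ W
candidate 7: n = (2, 1, -1, -2) → π⊥ ≈ (-0.1213, +0.2929); max(|x|,|y|,|x±y|/√2) = 0.2929 ≤ 0.8 ⇒ ∈ W
candidate 8: n = (1, 1, -1, 0) → π⊥ ≈ (+0.2929, +1.7071); max(|x|,|y|,|x±y|/√2) = 1.7071 > 0.8 ⇒ ∉ W

3, 7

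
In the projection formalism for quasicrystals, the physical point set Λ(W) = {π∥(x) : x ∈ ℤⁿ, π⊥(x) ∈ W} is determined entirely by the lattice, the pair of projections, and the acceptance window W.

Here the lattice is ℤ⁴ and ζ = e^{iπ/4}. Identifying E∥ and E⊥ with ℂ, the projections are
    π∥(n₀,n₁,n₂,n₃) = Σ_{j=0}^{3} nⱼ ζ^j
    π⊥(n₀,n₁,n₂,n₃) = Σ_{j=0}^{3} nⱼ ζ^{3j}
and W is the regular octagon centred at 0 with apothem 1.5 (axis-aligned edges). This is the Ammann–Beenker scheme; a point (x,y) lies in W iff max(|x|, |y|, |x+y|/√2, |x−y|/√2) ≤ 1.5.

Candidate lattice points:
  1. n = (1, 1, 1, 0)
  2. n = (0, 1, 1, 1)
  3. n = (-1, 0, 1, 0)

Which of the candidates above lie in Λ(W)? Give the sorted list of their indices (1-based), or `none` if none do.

π⊥(n) = n₀ + n₁ζ³ + n₂ζ⁶ + n₃ζ⁹ where ζ = e^{iπ/4}.
#1 (1, 1, 1, 0): internal (0.2929, -0.2929); octagon support 0.4142 vs apothem 1.5 → ∈ W
#2 (0, 1, 1, 1): internal (0.0000, 0.4142); octagon support 0.4142 vs apothem 1.5 → ∈ W
#3 (-1, 0, 1, 0): internal (-1.0000, -1.0000); octagon support 1.4142 vs apothem 1.5 → ∈ W

1, 2, 3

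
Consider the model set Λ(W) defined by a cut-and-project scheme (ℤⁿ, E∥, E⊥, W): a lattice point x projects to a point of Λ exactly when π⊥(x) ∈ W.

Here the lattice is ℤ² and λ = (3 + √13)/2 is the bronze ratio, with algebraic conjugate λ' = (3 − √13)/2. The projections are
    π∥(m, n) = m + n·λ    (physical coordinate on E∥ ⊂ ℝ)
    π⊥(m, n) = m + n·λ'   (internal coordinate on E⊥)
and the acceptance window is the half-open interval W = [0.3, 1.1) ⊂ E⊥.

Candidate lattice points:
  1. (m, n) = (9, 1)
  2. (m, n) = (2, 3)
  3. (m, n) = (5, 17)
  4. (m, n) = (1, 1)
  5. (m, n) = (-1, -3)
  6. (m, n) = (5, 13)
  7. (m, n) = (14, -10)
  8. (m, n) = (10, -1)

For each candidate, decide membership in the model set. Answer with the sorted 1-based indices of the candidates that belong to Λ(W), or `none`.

Numerically λ ≈ 3.30278 and λ' = −1/λ ≈ -0.30278.
candidate 1: (m,n)=(9,1) → π∥ = 9+1·λ ≈ 12.30278, π⊥ = 9+1·λ' ≈ 8.69722 ∉ [0.3, 1.1) ⇒ out
candidate 2: (m,n)=(2,3) → π∥ = 2+3·λ ≈ 11.90833, π⊥ = 2+3·λ' ≈ 1.09167 ∈ [0.3, 1.1) ⇒ IN Λ
candidate 3: (m,n)=(5,17) → π∥ = 5+17·λ ≈ 61.14719, π⊥ = 5+17·λ' ≈ -0.14719 ∉ [0.3, 1.1) ⇒ out
candidate 4: (m,n)=(1,1) → π∥ = 1+1·λ ≈ 4.30278, π⊥ = 1+1·λ' ≈ 0.69722 ∈ [0.3, 1.1) ⇒ IN Λ
candidate 5: (m,n)=(-1,-3) → π∥ = -1-3·λ ≈ -10.90833, π⊥ = -1-3·λ' ≈ -0.09167 ∉ [0.3, 1.1) ⇒ out
candidate 6: (m,n)=(5,13) → π∥ = 5+13·λ ≈ 47.93608, π⊥ = 5+13·λ' ≈ 1.06392 ∈ [0.3, 1.1) ⇒ IN Λ
candidate 7: (m,n)=(14,-10) → π∥ = 14-10·λ ≈ -19.02776, π⊥ = 14-10·λ' ≈ 17.02776 ∉ [0.3, 1.1) ⇒ out
candidate 8: (m,n)=(10,-1) → π∥ = 10-1·λ ≈ 6.69722, π⊥ = 10-1·λ' ≈ 10.30278 ∉ [0.3, 1.1) ⇒ out

2, 4, 6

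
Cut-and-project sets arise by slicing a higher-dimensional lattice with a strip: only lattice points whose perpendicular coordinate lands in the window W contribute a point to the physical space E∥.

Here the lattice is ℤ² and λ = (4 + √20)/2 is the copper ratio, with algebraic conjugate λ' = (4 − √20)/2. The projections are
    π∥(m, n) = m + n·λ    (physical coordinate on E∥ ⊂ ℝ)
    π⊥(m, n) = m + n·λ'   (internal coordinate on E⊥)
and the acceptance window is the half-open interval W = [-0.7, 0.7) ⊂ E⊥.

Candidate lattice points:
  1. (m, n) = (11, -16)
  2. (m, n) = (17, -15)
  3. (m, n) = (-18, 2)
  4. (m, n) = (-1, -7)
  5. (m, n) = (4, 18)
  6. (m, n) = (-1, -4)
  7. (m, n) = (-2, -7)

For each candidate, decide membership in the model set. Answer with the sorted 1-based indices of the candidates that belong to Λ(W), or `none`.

Numerically λ ≈ 4.23607 and λ' = −1/λ ≈ -0.23607.
#1 (11,-16): internal coord 11 + (-16)·λ' = +14.77709; +14.77709 ∉ [-0.7, 0.7) → out
#2 (17,-15): internal coord 17 + (-15)·λ' = +20.54102; +20.54102 ∉ [-0.7, 0.7) → out
#3 (-18,2): internal coord -18 + (2)·λ' = -18.47214; -18.47214 ∉ [-0.7, 0.7) → out
#4 (-1,-7): internal coord -1 + (-7)·λ' = +0.65248; +0.65248 ∈ [-0.7, 0.7) → IN Λ
#5 (4,18): internal coord 4 + (18)·λ' = -0.24922; -0.24922 ∈ [-0.7, 0.7) → IN Λ
#6 (-1,-4): internal coord -1 + (-4)·λ' = -0.05573; -0.05573 ∈ [-0.7, 0.7) → IN Λ
#7 (-2,-7): internal coord -2 + (-7)·λ' = -0.34752; -0.34752 ∈ [-0.7, 0.7) → IN Λ

4, 5, 6, 7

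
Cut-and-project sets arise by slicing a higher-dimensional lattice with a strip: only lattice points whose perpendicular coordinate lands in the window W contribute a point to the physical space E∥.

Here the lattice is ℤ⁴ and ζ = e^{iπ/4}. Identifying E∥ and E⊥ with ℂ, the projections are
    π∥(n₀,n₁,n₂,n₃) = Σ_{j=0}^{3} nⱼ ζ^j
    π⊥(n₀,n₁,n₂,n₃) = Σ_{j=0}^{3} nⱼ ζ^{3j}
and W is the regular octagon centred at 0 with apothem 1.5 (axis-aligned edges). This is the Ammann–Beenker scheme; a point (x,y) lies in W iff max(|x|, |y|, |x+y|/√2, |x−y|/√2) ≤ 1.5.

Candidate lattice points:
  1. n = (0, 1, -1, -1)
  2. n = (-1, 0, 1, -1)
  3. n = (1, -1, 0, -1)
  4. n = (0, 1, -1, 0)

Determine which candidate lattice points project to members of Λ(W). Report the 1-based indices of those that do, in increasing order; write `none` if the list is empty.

none

π⊥(n) = n₀ + n₁ζ³ + n₂ζ⁶ + n₃ζ⁹ where ζ = e^{iπ/4}.
#1 (0, 1, -1, -1): internal (-1.41421, 1.00000); octagon support 1.70711 vs apothem 1.5 → ∉ W
#2 (-1, 0, 1, -1): internal (-1.70711, -1.70711); octagon support 2.41421 vs apothem 1.5 → ∉ W
#3 (1, -1, 0, -1): internal (1.00000, -1.41421); octagon support 1.70711 vs apothem 1.5 → ∉ W
#4 (0, 1, -1, 0): internal (-0.70711, 1.70711); octagon support 1.70711 vs apothem 1.5 → ∉ W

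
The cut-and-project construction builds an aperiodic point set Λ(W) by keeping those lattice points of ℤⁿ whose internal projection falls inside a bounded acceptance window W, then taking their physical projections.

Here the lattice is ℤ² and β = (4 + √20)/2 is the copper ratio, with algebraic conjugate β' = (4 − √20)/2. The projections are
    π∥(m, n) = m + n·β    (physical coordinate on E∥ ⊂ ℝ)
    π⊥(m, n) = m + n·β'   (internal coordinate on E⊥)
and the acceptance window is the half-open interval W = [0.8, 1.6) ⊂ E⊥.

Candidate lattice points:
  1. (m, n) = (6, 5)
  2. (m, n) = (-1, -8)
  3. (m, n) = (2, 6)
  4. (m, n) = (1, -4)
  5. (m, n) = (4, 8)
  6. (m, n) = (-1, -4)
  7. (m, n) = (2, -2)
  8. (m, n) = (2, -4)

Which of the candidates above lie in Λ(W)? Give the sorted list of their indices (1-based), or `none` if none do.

2

Compute β' = (4−√20)/2 = -0.236068, so π⊥(m,n) = m -0.236068·n.
[1] lift (6,5): star map gives 4.819660; window check 0.8 ≤ 4.819660 < 1.6 is false → out
[2] lift (-1,-8): star map gives 0.888544; window check 0.8 ≤ 0.888544 < 1.6 is true → IN Λ
[3] lift (2,6): star map gives 0.583592; window check 0.8 ≤ 0.583592 < 1.6 is false → out
[4] lift (1,-4): star map gives 1.944272; window check 0.8 ≤ 1.944272 < 1.6 is false → out
[5] lift (4,8): star map gives 2.111456; window check 0.8 ≤ 2.111456 < 1.6 is false → out
[6] lift (-1,-4): star map gives -0.055728; window check 0.8 ≤ -0.055728 < 1.6 is false → out
[7] lift (2,-2): star map gives 2.472136; window check 0.8 ≤ 2.472136 < 1.6 is false → out
[8] lift (2,-4): star map gives 2.944272; window check 0.8 ≤ 2.944272 < 1.6 is false → out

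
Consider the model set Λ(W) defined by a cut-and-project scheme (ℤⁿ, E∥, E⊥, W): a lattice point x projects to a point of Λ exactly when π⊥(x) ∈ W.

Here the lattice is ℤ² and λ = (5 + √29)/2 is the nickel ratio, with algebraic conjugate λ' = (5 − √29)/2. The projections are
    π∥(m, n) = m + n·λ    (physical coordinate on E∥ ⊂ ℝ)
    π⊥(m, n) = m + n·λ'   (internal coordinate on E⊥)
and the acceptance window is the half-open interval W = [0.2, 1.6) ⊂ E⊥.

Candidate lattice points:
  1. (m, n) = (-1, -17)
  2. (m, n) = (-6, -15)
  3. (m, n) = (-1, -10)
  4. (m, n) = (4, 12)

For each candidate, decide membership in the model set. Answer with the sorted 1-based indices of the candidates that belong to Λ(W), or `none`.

3

Numerically λ ≈ 5.19258 and λ' = −1/λ ≈ -0.19258.
#1 (-1,-17): internal coord -1 + (-17)·λ' = +2.27390; +2.27390 ∉ [0.2, 1.6) → out
#2 (-6,-15): internal coord -6 + (-15)·λ' = -3.11126; -3.11126 ∉ [0.2, 1.6) → out
#3 (-1,-10): internal coord -1 + (-10)·λ' = +0.92582; +0.92582 ∈ [0.2, 1.6) → IN Λ
#4 (4,12): internal coord 4 + (12)·λ' = +1.68901; +1.68901 ∉ [0.2, 1.6) → out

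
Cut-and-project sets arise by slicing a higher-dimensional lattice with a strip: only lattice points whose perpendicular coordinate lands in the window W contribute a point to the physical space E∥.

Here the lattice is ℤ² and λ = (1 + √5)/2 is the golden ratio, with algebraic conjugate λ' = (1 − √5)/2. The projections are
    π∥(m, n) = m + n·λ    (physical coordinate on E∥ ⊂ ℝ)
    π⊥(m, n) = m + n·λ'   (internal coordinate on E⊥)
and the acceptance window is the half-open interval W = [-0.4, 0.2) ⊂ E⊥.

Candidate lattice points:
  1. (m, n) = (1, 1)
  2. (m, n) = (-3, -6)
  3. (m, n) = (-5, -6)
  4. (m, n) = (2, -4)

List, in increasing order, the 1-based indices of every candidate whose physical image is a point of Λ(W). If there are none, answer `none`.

λ' = (1−√5)/2 ≈ -0.61803.
#1 (1,1): internal coord 1 + (1)·λ' = +0.38197; +0.38197 ∉ [-0.4, 0.2) → out
#2 (-3,-6): internal coord -3 + (-6)·λ' = +0.70820; +0.70820 ∉ [-0.4, 0.2) → out
#3 (-5,-6): internal coord -5 + (-6)·λ' = -1.29180; -1.29180 ∉ [-0.4, 0.2) → out
#4 (2,-4): internal coord 2 + (-4)·λ' = +4.47214; +4.47214 ∉ [-0.4, 0.2) → out

none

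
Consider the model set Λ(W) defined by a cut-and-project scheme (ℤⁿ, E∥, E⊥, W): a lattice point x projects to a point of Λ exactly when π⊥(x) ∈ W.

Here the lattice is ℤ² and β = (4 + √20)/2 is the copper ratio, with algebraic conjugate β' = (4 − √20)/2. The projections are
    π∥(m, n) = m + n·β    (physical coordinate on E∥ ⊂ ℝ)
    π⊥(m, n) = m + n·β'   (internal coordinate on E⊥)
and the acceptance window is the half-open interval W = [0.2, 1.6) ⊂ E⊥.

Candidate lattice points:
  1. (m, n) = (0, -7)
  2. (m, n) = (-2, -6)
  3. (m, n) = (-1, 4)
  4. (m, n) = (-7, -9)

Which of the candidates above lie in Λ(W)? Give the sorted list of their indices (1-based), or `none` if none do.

none

β' = (4−√20)/2 ≈ -0.236068.
candidate 1: (m,n)=(0,-7) → π∥ = 0-7·β ≈ -29.652476, π⊥ = 0-7·β' ≈ 1.652476 ∉ [0.2, 1.6) ⇒ out
candidate 2: (m,n)=(-2,-6) → π∥ = -2-6·β ≈ -27.416408, π⊥ = -2-6·β' ≈ -0.583592 ∉ [0.2, 1.6) ⇒ out
candidate 3: (m,n)=(-1,4) → π∥ = -1+4·β ≈ 15.944272, π⊥ = -1+4·β' ≈ -1.944272 ∉ [0.2, 1.6) ⇒ out
candidate 4: (m,n)=(-7,-9) → π∥ = -7-9·β ≈ -45.124612, π⊥ = -7-9·β' ≈ -4.875388 ∉ [0.2, 1.6) ⇒ out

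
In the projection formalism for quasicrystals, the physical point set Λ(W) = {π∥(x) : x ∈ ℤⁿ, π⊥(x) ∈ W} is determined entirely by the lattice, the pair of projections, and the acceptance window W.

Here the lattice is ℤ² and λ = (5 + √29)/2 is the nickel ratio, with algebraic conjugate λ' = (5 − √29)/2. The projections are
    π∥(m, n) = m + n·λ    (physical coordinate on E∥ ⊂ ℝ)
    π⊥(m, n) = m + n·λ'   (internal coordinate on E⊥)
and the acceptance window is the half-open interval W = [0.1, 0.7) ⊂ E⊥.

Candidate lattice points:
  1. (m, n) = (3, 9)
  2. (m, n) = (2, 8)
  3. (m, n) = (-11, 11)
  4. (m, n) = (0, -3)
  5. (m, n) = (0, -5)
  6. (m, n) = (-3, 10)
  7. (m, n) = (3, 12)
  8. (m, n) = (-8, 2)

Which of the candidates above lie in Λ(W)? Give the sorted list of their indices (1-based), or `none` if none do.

Numerically λ ≈ 5.192582 and λ' = −1/λ ≈ -0.192582.
[1] lift (3,9): star map gives 1.266758; window check 0.1 ≤ 1.266758 < 0.7 is false → out
[2] lift (2,8): star map gives 0.459341; window check 0.1 ≤ 0.459341 < 0.7 is true → IN Λ
[3] lift (-11,11): star map gives -13.118406; window check 0.1 ≤ -13.118406 < 0.7 is false → out
[4] lift (0,-3): star map gives 0.577747; window check 0.1 ≤ 0.577747 < 0.7 is true → IN Λ
[5] lift (0,-5): star map gives 0.962912; window check 0.1 ≤ 0.962912 < 0.7 is false → out
[6] lift (-3,10): star map gives -4.925824; window check 0.1 ≤ -4.925824 < 0.7 is false → out
[7] lift (3,12): star map gives 0.689011; window check 0.1 ≤ 0.689011 < 0.7 is true → IN Λ
[8] lift (-8,2): star map gives -8.385165; window check 0.1 ≤ -8.385165 < 0.7 is false → out

2, 4, 7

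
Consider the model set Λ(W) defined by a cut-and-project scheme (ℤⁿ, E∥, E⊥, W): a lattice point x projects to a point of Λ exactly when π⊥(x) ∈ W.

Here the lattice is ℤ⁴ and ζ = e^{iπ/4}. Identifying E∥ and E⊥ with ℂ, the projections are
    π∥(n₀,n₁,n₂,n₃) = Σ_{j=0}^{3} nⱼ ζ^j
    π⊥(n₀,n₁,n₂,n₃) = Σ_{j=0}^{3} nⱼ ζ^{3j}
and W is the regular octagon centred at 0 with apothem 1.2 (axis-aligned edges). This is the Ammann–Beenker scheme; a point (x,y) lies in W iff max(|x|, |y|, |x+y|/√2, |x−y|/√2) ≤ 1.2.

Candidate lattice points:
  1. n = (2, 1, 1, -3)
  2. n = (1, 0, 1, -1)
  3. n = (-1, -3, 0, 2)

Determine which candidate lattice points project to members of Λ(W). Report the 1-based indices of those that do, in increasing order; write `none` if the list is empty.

none

π⊥(n) = n₀ + n₁ζ³ + n₂ζ⁶ + n₃ζ⁹ where ζ = e^{iπ/4}.
candidate 1: n = (2, 1, 1, -3) → π⊥ ≈ (-0.82843, -2.41421); max(|x|,|y|,|x±y|/√2) = 2.41421 > 1.2 ⇒ ∉ W
candidate 2: n = (1, 0, 1, -1) → π⊥ ≈ (+0.29289, -1.70711); max(|x|,|y|,|x±y|/√2) = 1.70711 > 1.2 ⇒ ∉ W
candidate 3: n = (-1, -3, 0, 2) → π⊥ ≈ (+2.53553, -0.70711); max(|x|,|y|,|x±y|/√2) = 2.53553 > 1.2 ⇒ ∉ W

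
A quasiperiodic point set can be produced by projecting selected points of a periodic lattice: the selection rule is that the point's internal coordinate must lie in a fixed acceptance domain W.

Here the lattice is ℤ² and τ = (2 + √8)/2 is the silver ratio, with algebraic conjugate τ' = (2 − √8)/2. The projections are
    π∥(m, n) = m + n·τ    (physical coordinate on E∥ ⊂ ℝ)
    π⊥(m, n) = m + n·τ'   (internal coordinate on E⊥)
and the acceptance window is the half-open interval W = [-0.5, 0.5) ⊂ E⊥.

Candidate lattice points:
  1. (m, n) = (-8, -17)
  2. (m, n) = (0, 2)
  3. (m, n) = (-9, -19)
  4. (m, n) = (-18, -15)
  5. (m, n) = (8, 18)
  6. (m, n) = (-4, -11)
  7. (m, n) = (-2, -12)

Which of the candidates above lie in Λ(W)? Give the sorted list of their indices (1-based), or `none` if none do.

none

Compute τ' = (2−√8)/2 = -0.414214, so π⊥(m,n) = m -0.414214·n.
candidate 1: (m,n)=(-8,-17) → π∥ = -8-17·τ ≈ -49.041631, π⊥ = -8-17·τ' ≈ -0.958369 ∉ [-0.5, 0.5) ⇒ out
candidate 2: (m,n)=(0,2) → π∥ = 0+2·τ ≈ 4.828427, π⊥ = 0+2·τ' ≈ -0.828427 ∉ [-0.5, 0.5) ⇒ out
candidate 3: (m,n)=(-9,-19) → π∥ = -9-19·τ ≈ -54.870058, π⊥ = -9-19·τ' ≈ -1.129942 ∉ [-0.5, 0.5) ⇒ out
candidate 4: (m,n)=(-18,-15) → π∥ = -18-15·τ ≈ -54.213203, π⊥ = -18-15·τ' ≈ -11.786797 ∉ [-0.5, 0.5) ⇒ out
candidate 5: (m,n)=(8,18) → π∥ = 8+18·τ ≈ 51.455844, π⊥ = 8+18·τ' ≈ 0.544156 ∉ [-0.5, 0.5) ⇒ out
candidate 6: (m,n)=(-4,-11) → π∥ = -4-11·τ ≈ -30.556349, π⊥ = -4-11·τ' ≈ 0.556349 ∉ [-0.5, 0.5) ⇒ out
candidate 7: (m,n)=(-2,-12) → π∥ = -2-12·τ ≈ -30.970563, π⊥ = -2-12·τ' ≈ 2.970563 ∉ [-0.5, 0.5) ⇒ out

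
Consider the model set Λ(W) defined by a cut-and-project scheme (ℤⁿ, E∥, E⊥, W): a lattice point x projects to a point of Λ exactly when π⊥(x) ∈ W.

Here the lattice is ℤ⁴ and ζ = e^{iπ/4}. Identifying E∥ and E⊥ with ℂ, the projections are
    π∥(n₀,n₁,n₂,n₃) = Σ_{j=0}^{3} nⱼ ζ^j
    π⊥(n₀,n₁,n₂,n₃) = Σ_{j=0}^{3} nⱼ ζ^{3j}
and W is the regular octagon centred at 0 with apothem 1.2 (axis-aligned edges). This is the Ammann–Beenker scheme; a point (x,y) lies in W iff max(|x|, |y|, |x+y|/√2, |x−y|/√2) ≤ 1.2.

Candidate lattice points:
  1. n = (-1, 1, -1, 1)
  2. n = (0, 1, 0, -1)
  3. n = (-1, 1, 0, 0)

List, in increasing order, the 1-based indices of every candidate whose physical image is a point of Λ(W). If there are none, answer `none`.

Internal map: ζ^{3j} for j=0..3 gives (1,0), (−√2/2,√2/2), (0,−1), (√2/2,√2/2).
#1 (-1, 1, -1, 1): internal (-1.000000, 2.414214); octagon support 2.414214 vs apothem 1.2 → ∉ W
#2 (0, 1, 0, -1): internal (-1.414214, 0.000000); octagon support 1.414214 vs apothem 1.2 → ∉ W
#3 (-1, 1, 0, 0): internal (-1.707107, 0.707107); octagon support 1.707107 vs apothem 1.2 → ∉ W

none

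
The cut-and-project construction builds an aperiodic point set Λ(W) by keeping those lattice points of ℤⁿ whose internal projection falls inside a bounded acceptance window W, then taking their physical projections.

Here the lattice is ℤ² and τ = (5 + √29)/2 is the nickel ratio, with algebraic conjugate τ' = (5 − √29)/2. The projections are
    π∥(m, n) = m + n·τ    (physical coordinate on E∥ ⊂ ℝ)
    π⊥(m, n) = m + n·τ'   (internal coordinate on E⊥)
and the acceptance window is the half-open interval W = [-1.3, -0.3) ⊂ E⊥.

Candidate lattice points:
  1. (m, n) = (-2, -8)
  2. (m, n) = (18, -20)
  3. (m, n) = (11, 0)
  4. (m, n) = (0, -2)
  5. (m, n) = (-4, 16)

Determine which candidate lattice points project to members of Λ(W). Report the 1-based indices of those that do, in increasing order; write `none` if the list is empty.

Compute τ' = (5−√29)/2 = -0.1926, so π⊥(m,n) = m -0.1926·n.
#1 (-2,-8): internal coord -2 + (-8)·τ' = -0.4593; -0.4593 ∈ [-1.3, -0.3) → IN Λ
#2 (18,-20): internal coord 18 + (-20)·τ' = +21.8516; +21.8516 ∉ [-1.3, -0.3) → out
#3 (11,0): internal coord 11 + (0)·τ' = +11.0000; +11.0000 ∉ [-1.3, -0.3) → out
#4 (0,-2): internal coord 0 + (-2)·τ' = +0.3852; +0.3852 ∉ [-1.3, -0.3) → out
#5 (-4,16): internal coord -4 + (16)·τ' = -7.0813; -7.0813 ∉ [-1.3, -0.3) → out

1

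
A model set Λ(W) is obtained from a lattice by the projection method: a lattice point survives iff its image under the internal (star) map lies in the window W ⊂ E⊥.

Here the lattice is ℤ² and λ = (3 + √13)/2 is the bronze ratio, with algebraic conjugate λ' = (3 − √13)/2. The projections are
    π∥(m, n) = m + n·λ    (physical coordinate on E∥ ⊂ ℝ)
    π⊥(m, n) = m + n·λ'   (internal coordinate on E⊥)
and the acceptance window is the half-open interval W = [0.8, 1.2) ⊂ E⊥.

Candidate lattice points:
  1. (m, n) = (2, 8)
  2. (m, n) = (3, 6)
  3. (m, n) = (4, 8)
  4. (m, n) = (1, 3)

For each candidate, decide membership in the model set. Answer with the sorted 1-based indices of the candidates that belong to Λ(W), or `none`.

Compute λ' = (3−√13)/2 = -0.3028, so π⊥(m,n) = m -0.3028·n.
[1] lift (2,8): star map gives -0.4222; window check 0.8 ≤ -0.4222 < 1.2 is false → out
[2] lift (3,6): star map gives 1.1833; window check 0.8 ≤ 1.1833 < 1.2 is true → IN Λ
[3] lift (4,8): star map gives 1.5778; window check 0.8 ≤ 1.5778 < 1.2 is false → out
[4] lift (1,3): star map gives 0.0917; window check 0.8 ≤ 0.0917 < 1.2 is false → out

2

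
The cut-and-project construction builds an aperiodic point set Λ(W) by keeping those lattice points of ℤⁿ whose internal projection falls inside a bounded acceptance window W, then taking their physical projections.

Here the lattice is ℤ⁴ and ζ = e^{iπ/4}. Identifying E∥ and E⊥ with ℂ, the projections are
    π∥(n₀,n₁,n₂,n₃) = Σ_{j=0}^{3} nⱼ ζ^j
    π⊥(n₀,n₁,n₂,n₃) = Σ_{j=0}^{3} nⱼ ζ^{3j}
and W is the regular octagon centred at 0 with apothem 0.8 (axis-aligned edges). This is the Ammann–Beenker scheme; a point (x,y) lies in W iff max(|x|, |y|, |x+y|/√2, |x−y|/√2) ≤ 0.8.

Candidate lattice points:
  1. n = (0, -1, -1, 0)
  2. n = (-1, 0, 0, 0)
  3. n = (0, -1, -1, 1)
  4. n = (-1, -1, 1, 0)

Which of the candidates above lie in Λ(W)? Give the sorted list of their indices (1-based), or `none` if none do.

1

π⊥(n) = n₀ + n₁ζ³ + n₂ζ⁶ + n₃ζ⁹ where ζ = e^{iπ/4}.
#1 (0, -1, -1, 0): internal (0.7071, 0.2929); octagon support 0.7071 vs apothem 0.8 → ∈ W
#2 (-1, 0, 0, 0): internal (-1.0000, 0.0000); octagon support 1.0000 vs apothem 0.8 → ∉ W
#3 (0, -1, -1, 1): internal (1.4142, 1.0000); octagon support 1.7071 vs apothem 0.8 → ∉ W
#4 (-1, -1, 1, 0): internal (-0.2929, -1.7071); octagon support 1.7071 vs apothem 0.8 → ∉ W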